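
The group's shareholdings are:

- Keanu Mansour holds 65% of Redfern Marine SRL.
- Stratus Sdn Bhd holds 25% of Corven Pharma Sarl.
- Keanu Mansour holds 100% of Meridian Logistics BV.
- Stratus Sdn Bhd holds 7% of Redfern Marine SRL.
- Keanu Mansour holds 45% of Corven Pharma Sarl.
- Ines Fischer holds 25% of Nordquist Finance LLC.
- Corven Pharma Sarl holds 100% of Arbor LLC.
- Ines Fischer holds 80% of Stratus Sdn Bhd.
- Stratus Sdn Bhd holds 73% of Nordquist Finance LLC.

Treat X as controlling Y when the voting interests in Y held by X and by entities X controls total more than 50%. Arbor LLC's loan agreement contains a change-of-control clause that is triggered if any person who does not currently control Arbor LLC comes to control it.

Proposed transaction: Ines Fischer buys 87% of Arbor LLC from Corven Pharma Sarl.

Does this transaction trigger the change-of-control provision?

The purchase adds only to Ines's holdings (Corven's stake shrinks), so Ines is the only person who could newly come to control Arbor.
Ines holds 80% of Stratus, so Ines controls Stratus.
Stratus and Ines together hold 73% + 25% = 98% of Nordquist, so Ines controls Nordquist.
Neither Ines nor any entity Ines controls holds any voting interest in Arbor.
So before the transaction, Ines does not control Arbor.
After the purchase, Ines holds 87% of Arbor directly, and Corven's stake falls to 13%.
Ines holds 87% of Arbor, so Ines controls Arbor.
Ines did not control Arbor before and does after, so the clause is triggered.

Yes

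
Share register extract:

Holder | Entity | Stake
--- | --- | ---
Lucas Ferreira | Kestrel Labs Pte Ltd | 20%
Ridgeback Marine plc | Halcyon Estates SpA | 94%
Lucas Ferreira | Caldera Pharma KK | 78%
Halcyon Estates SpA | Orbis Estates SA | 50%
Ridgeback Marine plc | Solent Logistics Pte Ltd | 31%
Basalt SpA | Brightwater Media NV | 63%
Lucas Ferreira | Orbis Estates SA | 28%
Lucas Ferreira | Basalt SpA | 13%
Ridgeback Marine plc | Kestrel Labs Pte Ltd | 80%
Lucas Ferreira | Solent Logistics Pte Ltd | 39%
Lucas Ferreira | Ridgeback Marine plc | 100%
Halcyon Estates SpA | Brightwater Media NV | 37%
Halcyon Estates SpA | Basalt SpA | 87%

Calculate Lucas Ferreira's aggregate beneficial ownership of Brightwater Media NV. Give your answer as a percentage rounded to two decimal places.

Lucas reaches Brightwater along 3 paths.
Via Ridgeback → Halcyon: 100% × 94% × 37% = 34.78%.
Via Ridgeback → Halcyon → Basalt: 100% × 94% × 87% × 63% = 51.5214%.
Via Basalt: 13% × 63% = 8.19%.
Total: 34.78% + 51.5214% + 8.19% = 94.4914%.
Rounded: 94.49%.

94.49%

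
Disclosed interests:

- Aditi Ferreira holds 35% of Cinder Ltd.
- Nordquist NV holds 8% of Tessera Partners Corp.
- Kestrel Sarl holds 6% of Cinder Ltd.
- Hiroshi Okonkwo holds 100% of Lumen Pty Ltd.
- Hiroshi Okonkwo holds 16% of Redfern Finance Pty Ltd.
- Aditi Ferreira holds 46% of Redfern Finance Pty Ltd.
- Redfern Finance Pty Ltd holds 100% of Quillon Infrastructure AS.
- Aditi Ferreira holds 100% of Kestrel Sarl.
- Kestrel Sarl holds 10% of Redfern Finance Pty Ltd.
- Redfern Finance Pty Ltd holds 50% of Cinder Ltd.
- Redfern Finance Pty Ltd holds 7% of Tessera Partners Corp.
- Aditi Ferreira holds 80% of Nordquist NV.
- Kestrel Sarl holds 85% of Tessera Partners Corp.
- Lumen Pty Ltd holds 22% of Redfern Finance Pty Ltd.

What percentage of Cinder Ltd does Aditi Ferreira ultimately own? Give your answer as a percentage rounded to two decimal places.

69.00%

Aditi reaches Cinder along 4 paths.
Direct stake: 35% = 35%.
Via Kestrel → Redfern: 100% × 10% × 50% = 5%.
Via Redfern: 46% × 50% = 23%.
Via Kestrel: 100% × 6% = 6%.
Total: 35% + 5% + 23% + 6% = 69%.
Rounded: 69.00%.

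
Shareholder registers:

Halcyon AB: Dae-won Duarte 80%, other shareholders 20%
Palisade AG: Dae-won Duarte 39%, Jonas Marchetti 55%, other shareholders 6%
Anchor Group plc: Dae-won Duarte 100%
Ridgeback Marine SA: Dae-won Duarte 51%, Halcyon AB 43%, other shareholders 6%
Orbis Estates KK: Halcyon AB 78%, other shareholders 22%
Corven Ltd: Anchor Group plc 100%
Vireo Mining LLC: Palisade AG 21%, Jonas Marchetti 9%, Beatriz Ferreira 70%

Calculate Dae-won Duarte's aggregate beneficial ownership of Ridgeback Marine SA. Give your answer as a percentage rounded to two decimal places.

85.40%

Dae-won reaches Ridgeback along 2 paths.
Direct stake: 51% = 51%.
Via Halcyon: 80% × 43% = 34.4%.
Total: 51% + 34.4% = 85.4%.
Rounded: 85.40%.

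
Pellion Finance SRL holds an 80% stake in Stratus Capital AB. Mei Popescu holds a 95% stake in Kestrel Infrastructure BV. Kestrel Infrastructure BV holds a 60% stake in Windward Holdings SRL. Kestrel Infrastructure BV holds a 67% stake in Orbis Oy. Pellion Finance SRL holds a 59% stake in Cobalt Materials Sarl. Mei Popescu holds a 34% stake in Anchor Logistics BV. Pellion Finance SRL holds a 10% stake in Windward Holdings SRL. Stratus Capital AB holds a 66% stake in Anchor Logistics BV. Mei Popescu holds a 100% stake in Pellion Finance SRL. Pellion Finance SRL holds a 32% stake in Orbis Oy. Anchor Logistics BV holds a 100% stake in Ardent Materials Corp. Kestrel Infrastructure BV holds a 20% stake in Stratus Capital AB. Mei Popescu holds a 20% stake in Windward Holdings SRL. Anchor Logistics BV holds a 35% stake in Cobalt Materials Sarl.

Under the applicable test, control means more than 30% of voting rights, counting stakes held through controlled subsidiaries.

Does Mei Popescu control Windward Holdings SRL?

Mei holds 95% of Kestrel, so Mei controls Kestrel.
Mei holds 100% of Pellion, so Mei controls Pellion.
Kestrel and Pellion and Mei together hold 60% + 10% + 20% = 90% of Windward, so Mei controls Windward.

Yes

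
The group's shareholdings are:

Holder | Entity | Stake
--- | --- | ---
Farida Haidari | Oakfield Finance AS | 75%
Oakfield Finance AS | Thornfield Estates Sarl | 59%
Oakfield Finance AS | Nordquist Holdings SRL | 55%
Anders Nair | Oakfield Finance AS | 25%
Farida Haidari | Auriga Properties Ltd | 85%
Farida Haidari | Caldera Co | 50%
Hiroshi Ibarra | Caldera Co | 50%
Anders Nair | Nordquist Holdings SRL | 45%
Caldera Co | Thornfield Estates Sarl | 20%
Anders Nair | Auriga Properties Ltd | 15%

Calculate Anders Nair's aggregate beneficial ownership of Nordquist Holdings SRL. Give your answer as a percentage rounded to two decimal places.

58.75%

Anders reaches Nordquist along 2 paths.
Direct stake: 45% = 45%.
Via Oakfield: 25% × 55% = 13.75%.
Total: 45% + 13.75% = 58.75%.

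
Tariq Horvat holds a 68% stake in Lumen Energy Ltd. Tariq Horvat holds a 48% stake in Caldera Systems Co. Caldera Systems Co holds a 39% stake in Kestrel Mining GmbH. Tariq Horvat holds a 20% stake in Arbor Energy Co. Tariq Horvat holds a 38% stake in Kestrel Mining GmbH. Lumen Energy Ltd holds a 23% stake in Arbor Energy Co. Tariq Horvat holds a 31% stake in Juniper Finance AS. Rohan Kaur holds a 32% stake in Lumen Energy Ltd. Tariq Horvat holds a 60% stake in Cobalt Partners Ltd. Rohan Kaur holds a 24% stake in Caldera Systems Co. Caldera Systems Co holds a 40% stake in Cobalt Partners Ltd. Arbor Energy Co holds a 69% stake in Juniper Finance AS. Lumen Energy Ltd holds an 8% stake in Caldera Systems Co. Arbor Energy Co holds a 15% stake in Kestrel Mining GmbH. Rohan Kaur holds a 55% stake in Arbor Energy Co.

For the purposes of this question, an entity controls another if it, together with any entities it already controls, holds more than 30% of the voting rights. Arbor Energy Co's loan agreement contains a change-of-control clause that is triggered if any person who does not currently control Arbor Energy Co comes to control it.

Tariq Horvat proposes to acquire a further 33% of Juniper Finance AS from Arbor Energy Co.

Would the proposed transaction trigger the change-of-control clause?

The purchase adds only to Tariq's holdings (Arbor's stake shrinks), so Tariq is the only person who could newly come to control Arbor.
Tariq holds 68% of Lumen, so Tariq controls Lumen.
Lumen and Tariq together hold 23% + 20% = 43% of Arbor, so Tariq controls Arbor.
So Tariq already controls Arbor before the transaction.
After the purchase, Tariq's direct stake in Juniper rises to 31% + 33% = 64%, and Arbor's stake falls to 36%.
Tariq controlled Arbor already, so this is not a new person acquiring control; every other person's position is unchanged or reduced.
No new person acquires control, so the clause is not triggered.

No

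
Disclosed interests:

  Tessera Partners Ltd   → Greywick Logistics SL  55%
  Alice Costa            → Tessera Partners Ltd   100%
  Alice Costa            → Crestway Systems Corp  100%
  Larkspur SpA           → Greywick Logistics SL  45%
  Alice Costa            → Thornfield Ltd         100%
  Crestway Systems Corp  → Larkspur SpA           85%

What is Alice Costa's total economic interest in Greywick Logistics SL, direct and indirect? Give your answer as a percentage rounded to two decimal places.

93.25%

Alice reaches Greywick along 2 paths.
Via Crestway → Larkspur: 100% × 85% × 45% = 38.25%.
Via Tessera: 100% × 55% = 55%.
Total: 38.25% + 55% = 93.25%.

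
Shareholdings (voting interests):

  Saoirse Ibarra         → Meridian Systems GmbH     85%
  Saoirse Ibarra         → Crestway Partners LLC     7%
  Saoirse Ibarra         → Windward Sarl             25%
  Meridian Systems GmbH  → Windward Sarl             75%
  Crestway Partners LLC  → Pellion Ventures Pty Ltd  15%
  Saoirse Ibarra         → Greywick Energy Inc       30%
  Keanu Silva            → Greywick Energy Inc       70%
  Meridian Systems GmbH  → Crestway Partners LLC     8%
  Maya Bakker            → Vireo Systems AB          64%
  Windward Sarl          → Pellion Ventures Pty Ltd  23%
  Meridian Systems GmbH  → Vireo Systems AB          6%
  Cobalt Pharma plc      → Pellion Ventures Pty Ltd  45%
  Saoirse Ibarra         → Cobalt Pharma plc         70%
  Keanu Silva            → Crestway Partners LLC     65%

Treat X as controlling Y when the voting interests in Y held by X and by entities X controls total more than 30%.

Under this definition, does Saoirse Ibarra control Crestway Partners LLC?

No

Saoirse holds 85% of Meridian, so Saoirse controls Meridian.
Saoirse and Meridian together hold 25% + 75% = 100% of Windward, so Saoirse controls Windward.
Saoirse holds 70% of Cobalt, so Saoirse controls Cobalt.
Cobalt and Windward together hold 45% + 23% = 68% of Pellion, so Saoirse controls Pellion.
In Crestway, Saoirse's side holds only 8% + 7% = 15%, not > 30%.
So Saoirse does not control Crestway.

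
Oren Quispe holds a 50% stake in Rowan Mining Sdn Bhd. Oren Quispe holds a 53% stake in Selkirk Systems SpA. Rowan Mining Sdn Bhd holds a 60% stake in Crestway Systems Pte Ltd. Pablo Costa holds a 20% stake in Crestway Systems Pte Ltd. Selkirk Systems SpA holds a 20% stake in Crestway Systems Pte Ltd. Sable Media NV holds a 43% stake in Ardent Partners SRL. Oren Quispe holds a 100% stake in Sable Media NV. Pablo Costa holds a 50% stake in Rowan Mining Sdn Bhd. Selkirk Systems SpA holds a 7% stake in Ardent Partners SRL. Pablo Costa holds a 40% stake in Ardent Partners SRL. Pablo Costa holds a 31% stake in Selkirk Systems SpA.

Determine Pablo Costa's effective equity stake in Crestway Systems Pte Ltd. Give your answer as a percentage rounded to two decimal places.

56.20%

Pablo reaches Crestway along 3 paths.
Direct stake: 20% = 20%.
Via Rowan: 50% × 60% = 30%.
Via Selkirk: 31% × 20% = 6.2%.
Total: 20% + 30% + 6.2% = 56.2%.
Rounded: 56.20%.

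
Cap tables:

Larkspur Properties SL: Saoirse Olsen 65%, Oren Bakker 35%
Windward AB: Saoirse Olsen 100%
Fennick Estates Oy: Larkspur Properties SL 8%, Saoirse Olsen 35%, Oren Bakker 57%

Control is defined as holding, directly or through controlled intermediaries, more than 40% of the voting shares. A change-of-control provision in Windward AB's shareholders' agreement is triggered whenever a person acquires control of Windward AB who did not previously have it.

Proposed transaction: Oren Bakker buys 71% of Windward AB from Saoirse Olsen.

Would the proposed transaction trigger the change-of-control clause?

The purchase adds only to Oren's holdings (Saoirse's stake shrinks), so Oren is the only person who could newly come to control Windward.
Oren holds 57% of Fennick, so Oren controls Fennick.
Neither Oren nor any entity Oren controls holds any voting interest in Windward.
So before the transaction, Oren does not control Windward.
After the purchase, Oren holds 71% of Windward directly, and Saoirse's stake falls to 29%.
Oren holds 71% of Windward, so Oren controls Windward.
Oren did not control Windward before and does after, so the clause is triggered.

Yes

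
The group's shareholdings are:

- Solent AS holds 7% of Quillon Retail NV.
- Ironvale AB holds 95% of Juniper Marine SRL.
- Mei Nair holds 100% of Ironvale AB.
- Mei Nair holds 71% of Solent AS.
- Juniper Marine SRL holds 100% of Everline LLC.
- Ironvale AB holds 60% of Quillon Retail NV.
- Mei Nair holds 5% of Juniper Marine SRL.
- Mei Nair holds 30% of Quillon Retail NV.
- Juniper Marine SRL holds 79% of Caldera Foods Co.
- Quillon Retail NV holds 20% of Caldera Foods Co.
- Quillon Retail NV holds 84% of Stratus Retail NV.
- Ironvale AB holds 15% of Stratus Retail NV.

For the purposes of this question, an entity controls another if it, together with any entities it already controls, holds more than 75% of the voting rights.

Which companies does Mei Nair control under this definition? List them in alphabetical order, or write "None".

Mei holds 100% of Ironvale, so Mei controls Ironvale.
Mei and Ironvale together hold 5% + 95% = 100% of Juniper, so Mei controls Juniper.
Ironvale and Mei together hold 60% + 30% = 90% of Quillon, so Mei controls Quillon.
Juniper holds 100% of Everline, so Mei controls Everline.
Quillon and Juniper together hold 20% + 79% = 99% of Caldera, so Mei controls Caldera.
Ironvale and Quillon together hold 15% + 84% = 99% of Stratus, so Mei controls Stratus.
No other company's threshold is met.

Caldera Foods Co, Everline LLC, Ironvale AB, Juniper Marine SRL, Quillon Retail NV, Stratus Retail NV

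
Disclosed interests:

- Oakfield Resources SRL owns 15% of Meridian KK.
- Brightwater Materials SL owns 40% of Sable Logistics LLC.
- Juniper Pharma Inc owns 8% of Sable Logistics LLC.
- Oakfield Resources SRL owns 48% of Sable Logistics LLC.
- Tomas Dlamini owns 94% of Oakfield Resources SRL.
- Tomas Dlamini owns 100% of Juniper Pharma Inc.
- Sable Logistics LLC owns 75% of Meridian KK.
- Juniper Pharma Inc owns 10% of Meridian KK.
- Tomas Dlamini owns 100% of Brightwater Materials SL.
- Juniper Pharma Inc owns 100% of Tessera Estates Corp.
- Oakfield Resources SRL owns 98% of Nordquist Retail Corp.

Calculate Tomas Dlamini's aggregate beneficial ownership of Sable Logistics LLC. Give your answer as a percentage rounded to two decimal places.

Tomas reaches Sable along 3 paths.
Via Brightwater: 100% × 40% = 40%.
Via Oakfield: 94% × 48% = 45.12%.
Via Juniper: 100% × 8% = 8%.
Total: 40% + 45.12% + 8% = 93.12%.

93.12%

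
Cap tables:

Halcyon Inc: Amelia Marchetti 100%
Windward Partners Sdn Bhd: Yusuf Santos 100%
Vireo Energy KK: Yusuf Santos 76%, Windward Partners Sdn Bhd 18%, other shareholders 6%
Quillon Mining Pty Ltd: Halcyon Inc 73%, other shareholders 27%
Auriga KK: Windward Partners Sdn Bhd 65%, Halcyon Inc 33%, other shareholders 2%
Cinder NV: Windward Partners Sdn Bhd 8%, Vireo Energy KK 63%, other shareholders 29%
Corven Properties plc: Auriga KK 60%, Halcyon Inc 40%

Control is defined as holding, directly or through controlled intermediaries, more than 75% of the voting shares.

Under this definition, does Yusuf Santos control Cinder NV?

No

Yusuf holds 100% of Windward, so Yusuf controls Windward.
Yusuf and Windward together hold 76% + 18% = 94% of Vireo, so Yusuf controls Vireo.
In Cinder, Yusuf's side holds only 8% + 63% = 71%, not > 75%.
So Yusuf does not control Cinder.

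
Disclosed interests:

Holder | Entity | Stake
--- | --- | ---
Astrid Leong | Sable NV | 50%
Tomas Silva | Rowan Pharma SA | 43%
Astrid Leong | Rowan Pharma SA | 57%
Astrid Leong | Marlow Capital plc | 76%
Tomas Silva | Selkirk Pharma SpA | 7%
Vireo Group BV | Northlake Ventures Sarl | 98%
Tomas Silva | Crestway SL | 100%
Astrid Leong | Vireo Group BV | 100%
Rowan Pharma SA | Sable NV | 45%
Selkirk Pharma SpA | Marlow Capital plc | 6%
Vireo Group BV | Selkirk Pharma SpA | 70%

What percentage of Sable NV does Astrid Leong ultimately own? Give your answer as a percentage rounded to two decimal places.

75.65%

Astrid reaches Sable along 2 paths.
Direct stake: 50% = 50%.
Via Rowan: 57% × 45% = 25.65%.
Total: 50% + 25.65% = 75.65%.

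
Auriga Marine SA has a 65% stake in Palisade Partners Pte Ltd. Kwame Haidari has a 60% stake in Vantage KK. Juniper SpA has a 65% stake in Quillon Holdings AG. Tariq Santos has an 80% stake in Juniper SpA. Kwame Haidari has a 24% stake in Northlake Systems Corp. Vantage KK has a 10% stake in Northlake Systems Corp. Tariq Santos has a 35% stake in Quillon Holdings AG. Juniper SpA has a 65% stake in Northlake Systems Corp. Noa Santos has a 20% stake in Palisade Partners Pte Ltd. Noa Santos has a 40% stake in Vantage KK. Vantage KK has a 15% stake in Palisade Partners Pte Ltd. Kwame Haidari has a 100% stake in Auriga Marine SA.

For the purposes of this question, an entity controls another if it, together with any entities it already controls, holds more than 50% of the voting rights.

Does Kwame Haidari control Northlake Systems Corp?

No

Kwame holds 60% of Vantage, so Kwame controls Vantage.
Kwame holds 100% of Auriga, so Kwame controls Auriga.
Vantage and Auriga together hold 15% + 65% = 80% of Palisade, so Kwame controls Palisade.
In Northlake, Kwame's side holds only 10% + 24% = 34%, not > 50%.
So Kwame does not control Northlake.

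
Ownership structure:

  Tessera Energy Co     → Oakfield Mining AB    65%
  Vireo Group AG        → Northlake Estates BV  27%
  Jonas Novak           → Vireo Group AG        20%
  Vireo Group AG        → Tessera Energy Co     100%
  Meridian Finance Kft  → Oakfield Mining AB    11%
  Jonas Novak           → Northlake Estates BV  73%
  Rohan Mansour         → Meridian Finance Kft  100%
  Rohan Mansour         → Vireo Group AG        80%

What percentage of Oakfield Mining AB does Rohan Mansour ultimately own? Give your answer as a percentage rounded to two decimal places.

63.00%

Rohan reaches Oakfield along 2 paths.
Via Vireo → Tessera: 80% × 100% × 65% = 52%.
Via Meridian: 100% × 11% = 11%.
Total: 52% + 11% = 63%.
Rounded: 63.00%.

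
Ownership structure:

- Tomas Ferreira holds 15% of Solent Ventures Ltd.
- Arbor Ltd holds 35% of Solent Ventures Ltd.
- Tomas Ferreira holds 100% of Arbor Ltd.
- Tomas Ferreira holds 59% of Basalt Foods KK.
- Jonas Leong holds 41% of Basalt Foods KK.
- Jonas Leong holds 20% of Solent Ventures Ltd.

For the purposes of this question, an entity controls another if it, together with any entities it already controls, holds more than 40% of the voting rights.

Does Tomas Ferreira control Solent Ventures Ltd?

Yes

Tomas holds 100% of Arbor, so Tomas controls Arbor.
Arbor and Tomas together hold 35% + 15% = 50% of Solent, so Tomas controls Solent.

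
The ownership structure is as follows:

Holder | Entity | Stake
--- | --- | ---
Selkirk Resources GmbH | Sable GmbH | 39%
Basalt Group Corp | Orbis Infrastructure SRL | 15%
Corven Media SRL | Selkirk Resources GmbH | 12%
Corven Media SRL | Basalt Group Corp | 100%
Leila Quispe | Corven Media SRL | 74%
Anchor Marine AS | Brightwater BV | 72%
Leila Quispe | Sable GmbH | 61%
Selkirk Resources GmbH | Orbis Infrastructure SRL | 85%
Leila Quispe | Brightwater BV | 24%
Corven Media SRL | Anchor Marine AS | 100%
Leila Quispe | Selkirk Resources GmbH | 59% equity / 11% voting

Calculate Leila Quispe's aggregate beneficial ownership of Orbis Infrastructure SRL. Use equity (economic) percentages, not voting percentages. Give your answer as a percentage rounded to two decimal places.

68.80%

Leila reaches Orbis along 3 paths.
Via Corven → Basalt: 74% × 100% × 15% = 11.1%.
Via Selkirk: 59% × 85% = 50.15%.
Via Corven → Selkirk: 74% × 12% × 85% = 7.548%.
Total: 11.1% + 50.15% + 7.548% = 68.798%.
Rounded: 68.80%.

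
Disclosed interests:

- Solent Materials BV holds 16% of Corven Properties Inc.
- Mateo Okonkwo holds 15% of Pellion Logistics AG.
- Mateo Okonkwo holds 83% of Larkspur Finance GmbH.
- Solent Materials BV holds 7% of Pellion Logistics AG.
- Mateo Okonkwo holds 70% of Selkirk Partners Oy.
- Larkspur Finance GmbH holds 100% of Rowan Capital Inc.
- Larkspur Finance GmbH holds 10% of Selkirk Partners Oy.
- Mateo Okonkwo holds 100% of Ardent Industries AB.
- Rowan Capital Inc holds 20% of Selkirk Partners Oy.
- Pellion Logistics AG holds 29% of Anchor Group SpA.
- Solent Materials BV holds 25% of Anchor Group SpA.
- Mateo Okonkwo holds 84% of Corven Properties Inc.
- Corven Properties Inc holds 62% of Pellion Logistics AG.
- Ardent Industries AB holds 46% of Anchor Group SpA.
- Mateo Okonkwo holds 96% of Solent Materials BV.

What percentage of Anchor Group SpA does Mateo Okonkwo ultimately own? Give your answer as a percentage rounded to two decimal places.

94.16%

Mateo reaches Anchor along 6 paths.
Via Ardent: 100% × 46% = 46%.
Via Solent: 96% × 25% = 24%.
Via Pellion: 15% × 29% = 4.35%.
Via Solent → Pellion: 96% × 7% × 29% = 1.9488%.
Via Solent → Corven → Pellion: 96% × 16% × 62% × 29% = 2.761728%.
Via Corven → Pellion: 84% × 62% × 29% = 15.1032%.
Total: 46% + 24% + 4.35% + 1.9488% + 2.761728% + 15.1032% = 94.163728%.
Rounded: 94.16%.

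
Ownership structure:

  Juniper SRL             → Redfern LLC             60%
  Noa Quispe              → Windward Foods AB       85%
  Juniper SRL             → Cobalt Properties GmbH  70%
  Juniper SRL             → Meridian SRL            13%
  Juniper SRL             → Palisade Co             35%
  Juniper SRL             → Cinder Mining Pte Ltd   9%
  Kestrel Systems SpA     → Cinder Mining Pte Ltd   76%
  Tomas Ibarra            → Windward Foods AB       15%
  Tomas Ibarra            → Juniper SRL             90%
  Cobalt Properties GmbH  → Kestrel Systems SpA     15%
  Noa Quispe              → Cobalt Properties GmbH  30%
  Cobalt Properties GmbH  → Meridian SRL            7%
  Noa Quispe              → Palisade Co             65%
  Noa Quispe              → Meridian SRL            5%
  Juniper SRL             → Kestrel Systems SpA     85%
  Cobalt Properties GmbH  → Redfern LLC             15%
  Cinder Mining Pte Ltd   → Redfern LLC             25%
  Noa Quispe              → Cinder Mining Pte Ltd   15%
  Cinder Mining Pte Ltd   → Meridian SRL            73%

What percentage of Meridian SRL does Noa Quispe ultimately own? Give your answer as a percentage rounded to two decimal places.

Noa reaches Meridian along 4 paths.
Via Cobalt → Kestrel → Cinder: 30% × 15% × 76% × 73% = 2.4966%.
Via Cinder: 15% × 73% = 10.95%.
Via Cobalt: 30% × 7% = 2.1%.
Direct stake: 5% = 5%.
Total: 2.4966% + 10.95% + 2.1% + 5% = 20.5466%.
Rounded: 20.55%.

20.55%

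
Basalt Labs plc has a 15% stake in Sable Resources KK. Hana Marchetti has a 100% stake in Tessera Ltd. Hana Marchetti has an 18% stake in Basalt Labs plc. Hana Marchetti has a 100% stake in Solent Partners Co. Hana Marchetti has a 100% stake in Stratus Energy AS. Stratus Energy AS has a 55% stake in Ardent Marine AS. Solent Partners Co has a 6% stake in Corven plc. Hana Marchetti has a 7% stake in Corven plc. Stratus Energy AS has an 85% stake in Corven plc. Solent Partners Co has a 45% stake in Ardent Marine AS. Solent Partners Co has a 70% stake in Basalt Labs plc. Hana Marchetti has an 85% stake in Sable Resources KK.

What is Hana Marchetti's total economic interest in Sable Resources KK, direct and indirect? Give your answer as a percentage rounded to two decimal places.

98.20%

Hana reaches Sable along 3 paths.
Via Solent → Basalt: 100% × 70% × 15% = 10.5%.
Via Basalt: 18% × 15% = 2.7%.
Direct stake: 85% = 85%.
Total: 10.5% + 2.7% + 85% = 98.2%.
Rounded: 98.20%.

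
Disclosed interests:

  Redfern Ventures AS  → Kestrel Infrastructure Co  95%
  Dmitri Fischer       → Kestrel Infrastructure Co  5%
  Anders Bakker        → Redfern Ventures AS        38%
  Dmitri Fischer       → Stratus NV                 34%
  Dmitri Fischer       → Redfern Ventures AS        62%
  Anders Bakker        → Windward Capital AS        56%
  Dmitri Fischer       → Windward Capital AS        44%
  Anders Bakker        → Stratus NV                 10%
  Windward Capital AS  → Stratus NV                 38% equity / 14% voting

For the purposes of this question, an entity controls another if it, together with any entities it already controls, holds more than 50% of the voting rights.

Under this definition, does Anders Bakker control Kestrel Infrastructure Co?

Anders holds 56% of Windward, so Anders controls Windward.
Neither Anders nor any entity Anders controls holds any voting interest in Kestrel.
So Anders does not control Kestrel.

No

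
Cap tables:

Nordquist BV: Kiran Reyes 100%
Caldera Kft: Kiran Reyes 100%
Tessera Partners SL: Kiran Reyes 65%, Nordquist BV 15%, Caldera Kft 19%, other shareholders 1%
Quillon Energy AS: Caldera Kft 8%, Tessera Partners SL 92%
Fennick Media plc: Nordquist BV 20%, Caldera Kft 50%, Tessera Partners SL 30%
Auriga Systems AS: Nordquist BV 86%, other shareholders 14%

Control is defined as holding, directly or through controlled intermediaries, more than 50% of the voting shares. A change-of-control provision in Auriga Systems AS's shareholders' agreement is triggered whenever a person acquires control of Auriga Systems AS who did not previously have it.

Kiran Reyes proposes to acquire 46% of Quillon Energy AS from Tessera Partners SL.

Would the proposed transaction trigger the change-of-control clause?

No

The purchase adds only to Kiran's holdings (Tessera's stake shrinks), so Kiran is the only person who could newly come to control Auriga.
Kiran holds 100% of Nordquist, so Kiran controls Nordquist.
Nordquist holds 86% of Auriga, so Kiran controls Auriga.
So Kiran already controls Auriga before the transaction.
After the purchase, Kiran holds 46% of Quillon directly, and Tessera's stake falls to 46%.
Kiran controlled Auriga already, so this is not a new person acquiring control; every other person's position is unchanged or reduced.
No new person acquires control, so the clause is not triggered.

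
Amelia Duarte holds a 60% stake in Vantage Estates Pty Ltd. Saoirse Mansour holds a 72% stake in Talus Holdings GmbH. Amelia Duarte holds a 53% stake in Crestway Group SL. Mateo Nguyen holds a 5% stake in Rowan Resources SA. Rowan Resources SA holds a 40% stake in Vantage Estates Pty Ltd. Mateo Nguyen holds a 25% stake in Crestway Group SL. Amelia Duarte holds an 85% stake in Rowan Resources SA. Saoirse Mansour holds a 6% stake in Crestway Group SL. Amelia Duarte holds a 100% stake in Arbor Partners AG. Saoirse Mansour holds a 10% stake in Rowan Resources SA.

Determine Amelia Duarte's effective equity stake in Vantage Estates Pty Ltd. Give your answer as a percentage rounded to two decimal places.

94.00%

Amelia reaches Vantage along 2 paths.
Direct stake: 60% = 60%.
Via Rowan: 85% × 40% = 34%.
Total: 60% + 34% = 94%.
Rounded: 94.00%.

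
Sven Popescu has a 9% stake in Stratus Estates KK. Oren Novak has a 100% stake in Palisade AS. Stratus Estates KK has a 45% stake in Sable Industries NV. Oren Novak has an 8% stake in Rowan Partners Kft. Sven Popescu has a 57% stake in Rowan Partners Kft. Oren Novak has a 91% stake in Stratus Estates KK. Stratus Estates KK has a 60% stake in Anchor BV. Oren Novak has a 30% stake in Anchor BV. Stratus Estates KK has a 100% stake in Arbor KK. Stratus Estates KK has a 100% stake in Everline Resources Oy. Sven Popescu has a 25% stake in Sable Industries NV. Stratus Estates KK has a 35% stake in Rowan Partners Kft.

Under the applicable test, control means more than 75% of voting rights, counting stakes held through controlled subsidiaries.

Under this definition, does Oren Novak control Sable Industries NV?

No

Oren holds 91% of Stratus, so Oren controls Stratus.
Oren holds 100% of Palisade, so Oren controls Palisade.
Stratus holds 100% of Arbor, so Oren controls Arbor.
Stratus and Oren together hold 60% + 30% = 90% of Anchor, so Oren controls Anchor.
Stratus holds 100% of Everline, so Oren controls Everline.
In Sable, Oren's side holds only 45%, not > 75%.
So Oren does not control Sable.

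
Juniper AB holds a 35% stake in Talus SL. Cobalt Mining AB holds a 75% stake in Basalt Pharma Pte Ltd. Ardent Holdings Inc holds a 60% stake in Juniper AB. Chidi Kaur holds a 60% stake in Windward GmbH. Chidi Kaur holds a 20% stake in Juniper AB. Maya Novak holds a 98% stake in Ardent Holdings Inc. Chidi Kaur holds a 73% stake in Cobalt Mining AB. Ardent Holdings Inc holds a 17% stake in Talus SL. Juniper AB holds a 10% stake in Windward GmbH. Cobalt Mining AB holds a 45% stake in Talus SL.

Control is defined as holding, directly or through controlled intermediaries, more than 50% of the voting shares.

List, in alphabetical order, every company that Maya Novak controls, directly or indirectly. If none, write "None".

Maya holds 98% of Ardent, so Maya controls Ardent.
Ardent holds 60% of Juniper, so Maya controls Juniper.
Juniper and Ardent together hold 35% + 17% = 52% of Talus, so Maya controls Talus.
No other company's threshold is met.

Ardent Holdings Inc, Juniper AB, Talus SL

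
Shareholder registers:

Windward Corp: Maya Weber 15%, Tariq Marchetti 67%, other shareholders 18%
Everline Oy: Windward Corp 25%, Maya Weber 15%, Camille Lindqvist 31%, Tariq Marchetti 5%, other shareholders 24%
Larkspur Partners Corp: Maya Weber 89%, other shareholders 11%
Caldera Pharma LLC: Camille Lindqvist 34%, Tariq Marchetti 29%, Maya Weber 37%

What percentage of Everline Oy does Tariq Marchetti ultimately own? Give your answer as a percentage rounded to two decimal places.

21.75%

Tariq reaches Everline along 2 paths.
Via Windward: 67% × 25% = 16.75%.
Direct stake: 5% = 5%.
Total: 16.75% + 5% = 21.75%.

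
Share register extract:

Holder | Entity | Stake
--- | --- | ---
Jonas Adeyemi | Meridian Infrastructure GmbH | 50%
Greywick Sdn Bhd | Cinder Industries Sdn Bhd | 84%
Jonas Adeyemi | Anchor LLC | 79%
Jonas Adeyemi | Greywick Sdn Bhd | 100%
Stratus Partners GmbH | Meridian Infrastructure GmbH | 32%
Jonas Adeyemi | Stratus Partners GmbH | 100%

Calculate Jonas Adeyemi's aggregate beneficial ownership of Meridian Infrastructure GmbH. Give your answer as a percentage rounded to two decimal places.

82.00%

Jonas reaches Meridian along 2 paths.
Direct stake: 50% = 50%.
Via Stratus: 100% × 32% = 32%.
Total: 50% + 32% = 82%.
Rounded: 82.00%.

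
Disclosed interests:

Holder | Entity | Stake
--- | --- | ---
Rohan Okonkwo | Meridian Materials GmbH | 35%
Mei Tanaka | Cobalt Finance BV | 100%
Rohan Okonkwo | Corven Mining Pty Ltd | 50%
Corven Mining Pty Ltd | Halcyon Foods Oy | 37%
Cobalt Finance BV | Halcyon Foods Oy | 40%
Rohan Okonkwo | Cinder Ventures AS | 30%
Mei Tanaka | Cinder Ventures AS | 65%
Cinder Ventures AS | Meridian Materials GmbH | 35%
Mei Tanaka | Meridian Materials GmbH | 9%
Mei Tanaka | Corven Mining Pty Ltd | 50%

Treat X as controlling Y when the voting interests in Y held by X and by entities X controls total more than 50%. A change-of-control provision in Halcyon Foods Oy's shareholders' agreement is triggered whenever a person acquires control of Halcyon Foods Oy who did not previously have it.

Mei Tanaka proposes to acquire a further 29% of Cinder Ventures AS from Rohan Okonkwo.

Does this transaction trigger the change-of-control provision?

The purchase adds only to Mei's holdings (Rohan's stake shrinks), so Mei is the only person who could newly come to control Halcyon.
Mei holds 65% of Cinder, so Mei controls Cinder.
Mei holds 100% of Cobalt, so Mei controls Cobalt.
In Halcyon, Mei's side holds only 40%, not > 50%.
So before the transaction, Mei does not control Halcyon.
After the purchase, Mei's direct stake in Cinder rises to 65% + 29% = 94%, and Rohan's stake falls to 1%.
Mei holds 94% of Cinder, so Mei controls Cinder.
After the transaction, Mei's side holds 40% of Halcyon, not > 50%, so Mei still does not control Halcyon.
No new person acquires control, so the clause is not triggered.

No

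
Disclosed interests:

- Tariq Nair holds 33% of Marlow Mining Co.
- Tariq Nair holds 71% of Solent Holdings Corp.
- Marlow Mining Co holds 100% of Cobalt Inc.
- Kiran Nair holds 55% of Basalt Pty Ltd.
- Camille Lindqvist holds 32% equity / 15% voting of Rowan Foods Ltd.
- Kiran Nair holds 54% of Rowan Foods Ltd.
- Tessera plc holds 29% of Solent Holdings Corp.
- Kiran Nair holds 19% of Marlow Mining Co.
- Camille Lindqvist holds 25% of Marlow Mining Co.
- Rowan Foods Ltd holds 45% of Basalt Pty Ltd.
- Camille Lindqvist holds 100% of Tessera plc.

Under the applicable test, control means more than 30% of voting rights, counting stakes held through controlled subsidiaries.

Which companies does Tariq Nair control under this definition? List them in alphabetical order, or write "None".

Tariq holds 33% of Marlow, so Tariq controls Marlow.
Marlow holds 100% of Cobalt, so Tariq controls Cobalt.
Tariq holds 71% of Solent, so Tariq controls Solent.
No other company's threshold is met.

Cobalt Inc, Marlow Mining Co, Solent Holdings Corp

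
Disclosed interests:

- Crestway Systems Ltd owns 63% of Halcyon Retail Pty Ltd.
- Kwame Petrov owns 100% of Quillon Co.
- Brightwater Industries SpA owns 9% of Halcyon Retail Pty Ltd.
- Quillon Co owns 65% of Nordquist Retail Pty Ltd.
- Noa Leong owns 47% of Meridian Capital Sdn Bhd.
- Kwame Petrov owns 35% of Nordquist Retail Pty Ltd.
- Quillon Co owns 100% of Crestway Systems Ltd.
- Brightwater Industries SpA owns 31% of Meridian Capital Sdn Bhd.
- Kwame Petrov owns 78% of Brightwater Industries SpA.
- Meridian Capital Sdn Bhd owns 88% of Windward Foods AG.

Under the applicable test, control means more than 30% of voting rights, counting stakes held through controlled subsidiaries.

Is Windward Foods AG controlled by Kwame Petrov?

Yes

Kwame holds 78% of Brightwater, so Kwame controls Brightwater.
Brightwater holds 31% of Meridian, so Kwame controls Meridian.
Meridian holds 88% of Windward, so Kwame controls Windward.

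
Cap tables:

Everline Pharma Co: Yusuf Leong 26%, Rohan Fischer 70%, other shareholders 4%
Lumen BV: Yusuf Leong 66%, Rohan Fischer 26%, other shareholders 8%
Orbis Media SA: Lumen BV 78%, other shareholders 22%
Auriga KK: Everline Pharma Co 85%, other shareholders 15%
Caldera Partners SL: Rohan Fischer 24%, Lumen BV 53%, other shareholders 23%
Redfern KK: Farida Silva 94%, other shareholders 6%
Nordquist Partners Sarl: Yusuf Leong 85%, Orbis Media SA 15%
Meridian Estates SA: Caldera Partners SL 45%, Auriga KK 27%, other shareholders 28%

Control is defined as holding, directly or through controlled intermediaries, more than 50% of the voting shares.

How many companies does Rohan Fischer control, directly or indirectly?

Rohan holds 70% of Everline, so Rohan controls Everline.
Everline holds 85% of Auriga, so Rohan controls Auriga.
No other company's threshold is met.
Rohan controls 2 companies.

2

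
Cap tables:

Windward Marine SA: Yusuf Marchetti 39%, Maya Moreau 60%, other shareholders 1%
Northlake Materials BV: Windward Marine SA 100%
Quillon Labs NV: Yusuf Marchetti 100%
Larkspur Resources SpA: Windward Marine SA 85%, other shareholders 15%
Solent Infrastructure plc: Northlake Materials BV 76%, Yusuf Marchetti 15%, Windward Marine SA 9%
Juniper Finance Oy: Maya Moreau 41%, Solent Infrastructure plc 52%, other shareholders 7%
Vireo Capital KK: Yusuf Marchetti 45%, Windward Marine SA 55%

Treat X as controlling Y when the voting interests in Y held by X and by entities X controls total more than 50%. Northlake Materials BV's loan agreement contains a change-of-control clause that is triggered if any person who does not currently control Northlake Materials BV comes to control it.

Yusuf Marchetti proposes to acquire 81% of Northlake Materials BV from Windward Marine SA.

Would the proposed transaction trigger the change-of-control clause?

The purchase adds only to Yusuf's holdings (Windward's stake shrinks), so Yusuf is the only person who could newly come to control Northlake.
Yusuf holds 100% of Quillon, so Yusuf controls Quillon.
Neither Yusuf nor any entity Yusuf controls holds any voting interest in Northlake.
So before the transaction, Yusuf does not control Northlake.
After the purchase, Yusuf holds 81% of Northlake directly, and Windward's stake falls to 19%.
Yusuf holds 81% of Northlake, so Yusuf controls Northlake.
Yusuf did not control Northlake before and does after, so the clause is triggered.

Yes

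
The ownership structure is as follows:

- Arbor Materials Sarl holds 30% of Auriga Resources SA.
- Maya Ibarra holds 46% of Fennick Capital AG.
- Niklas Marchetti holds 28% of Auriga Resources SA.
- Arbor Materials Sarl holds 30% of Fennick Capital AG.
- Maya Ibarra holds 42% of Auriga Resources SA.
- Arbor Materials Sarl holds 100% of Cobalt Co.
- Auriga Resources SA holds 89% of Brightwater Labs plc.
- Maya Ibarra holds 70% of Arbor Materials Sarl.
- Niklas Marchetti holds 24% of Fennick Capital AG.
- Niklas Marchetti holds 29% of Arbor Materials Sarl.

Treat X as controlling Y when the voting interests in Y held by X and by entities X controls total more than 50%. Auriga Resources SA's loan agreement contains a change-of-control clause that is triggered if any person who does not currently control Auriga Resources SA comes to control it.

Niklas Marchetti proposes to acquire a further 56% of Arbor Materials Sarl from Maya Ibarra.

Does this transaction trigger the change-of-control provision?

Yes

The purchase adds only to Niklas's holdings (Maya's stake shrinks), so Niklas is the only person who could newly come to control Auriga.
Niklas's largest direct stake is 29% in Arbor, which does not meet the threshold, so Niklas controls no company.
In Auriga, Niklas's side holds only 28%, not > 50%.
So before the transaction, Niklas does not control Auriga.
After the purchase, Niklas's direct stake in Arbor rises to 29% + 56% = 85%, and Maya's stake falls to 14%.
Niklas holds 85% of Arbor, so Niklas controls Arbor.
Arbor and Niklas together hold 30% + 28% = 58% of Auriga, so Niklas controls Auriga.
Niklas did not control Auriga before and does after, so the clause is triggered.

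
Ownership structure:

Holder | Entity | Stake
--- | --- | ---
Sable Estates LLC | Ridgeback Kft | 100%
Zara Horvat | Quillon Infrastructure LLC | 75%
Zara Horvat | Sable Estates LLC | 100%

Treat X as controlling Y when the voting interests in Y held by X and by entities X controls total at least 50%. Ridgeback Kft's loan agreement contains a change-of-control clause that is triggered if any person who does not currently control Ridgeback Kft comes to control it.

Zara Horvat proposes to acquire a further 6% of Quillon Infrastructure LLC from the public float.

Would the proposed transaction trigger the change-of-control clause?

The purchase changes only Zara's holdings, so Zara is the only person who could newly come to control Ridgeback.
Zara holds 100% of Sable, so Zara controls Sable.
Sable holds 100% of Ridgeback, so Zara controls Ridgeback.
So Zara already controls Ridgeback before the transaction.
After the purchase, Zara's direct stake in Quillon rises to 75% + 6% = 81%.
Zara controlled Ridgeback already, so this is not a new person acquiring control; every other person's position is unchanged or reduced.
No new person acquires control, so the clause is not triggered.

No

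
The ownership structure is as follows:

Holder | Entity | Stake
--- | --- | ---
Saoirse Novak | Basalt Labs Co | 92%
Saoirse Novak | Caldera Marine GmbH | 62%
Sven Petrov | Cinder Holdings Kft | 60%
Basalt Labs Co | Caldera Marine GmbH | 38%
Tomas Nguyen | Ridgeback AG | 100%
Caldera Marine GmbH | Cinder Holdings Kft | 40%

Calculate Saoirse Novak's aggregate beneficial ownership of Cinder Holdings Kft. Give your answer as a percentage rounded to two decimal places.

38.78%

Saoirse reaches Cinder along 2 paths.
Via Basalt → Caldera: 92% × 38% × 40% = 13.984%.
Via Caldera: 62% × 40% = 24.8%.
Total: 13.984% + 24.8% = 38.784%.
Rounded: 38.78%.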